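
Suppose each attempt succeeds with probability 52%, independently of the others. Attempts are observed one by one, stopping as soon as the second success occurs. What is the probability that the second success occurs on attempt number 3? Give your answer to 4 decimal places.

0.2596

Y = trial on which the second success occurs; negative binomial, r=2, p=0.52.
P(Y=3) = C(2,1) · p^2 · (1−p)^1
= 2 · 0.2704 · 0.48 = 0.259584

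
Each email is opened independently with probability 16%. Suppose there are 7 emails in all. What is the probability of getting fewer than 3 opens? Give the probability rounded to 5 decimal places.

0.91337

X ~ Binomial(7, 0.16); P(X ≤ 2) = Σ C(7,k) p^k (1−p)^(7−k) over k:
  k=0: C(7,0)·0.16^0·0.84^7 = 0.2950903
  k=1: C(7,1)·0.16^1·0.84^6 = 0.3934538
  k=2: C(7,2)·0.16^2·0.84^5 = 0.2248307
Total = 0.9133749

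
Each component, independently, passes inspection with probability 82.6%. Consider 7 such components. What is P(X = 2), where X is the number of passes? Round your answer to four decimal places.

0.0023

X ~ Binomial(n=7, p=0.826).
P(X=2) = C(7,2) · p^2 · (1−p)^5
= 21 · 0.68228 · 0.00015949 = 0.002285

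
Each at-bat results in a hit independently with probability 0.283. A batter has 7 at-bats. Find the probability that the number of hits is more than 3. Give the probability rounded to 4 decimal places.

0.1051

X ~ Binomial(7, 0.283); P(X ≥ 4) = Σ C(7,k) p^k (1−p)^(7−k) over k:
  k=4: C(7,4)·0.283^4·0.717^3 = 0.082751
  k=5: C(7,5)·0.283^5·0.717^2 = 0.019597
  k=6: C(7,6)·0.283^6·0.717^1 = 0.002578
  k=7: C(7,7)·0.283^7·0.717^0 = 0.000145
Total = 0.105071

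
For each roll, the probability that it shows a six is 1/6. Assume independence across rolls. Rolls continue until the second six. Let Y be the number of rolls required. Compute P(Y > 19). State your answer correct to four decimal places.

Needing more than 19 rolls ⇔ fewer than 2 successes in the first 19. With X ~ Binomial(19, 0.166667), P(Y > 19) = P(X ≤ 1).
  k=0: C(19,0)·0.166667^0·0.833333^19 = 0.031301
  k=1: C(19,1)·0.166667^1·0.833333^18 = 0.118943
P(X ≤ 1) = 0.150244

0.1502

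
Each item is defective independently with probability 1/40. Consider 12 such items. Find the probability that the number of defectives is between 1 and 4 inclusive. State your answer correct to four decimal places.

0.2620

X ~ Binomial(12, 0.025); P(1 ≤ X ≤ 4) = Σ C(12,k) p^k (1−p)^(12−k) over k:
  k=1: C(12,1)·0.025^1·0.975^11 = 0.227076
  k=2: C(12,2)·0.025^2·0.975^10 = 0.032024
  k=3: C(12,3)·0.025^3·0.975^9 = 0.002737
  k=4: C(12,4)·0.025^4·0.975^8 = 0.000158
Total = 0.261995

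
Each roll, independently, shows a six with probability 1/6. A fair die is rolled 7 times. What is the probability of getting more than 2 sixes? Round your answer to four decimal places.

0.0958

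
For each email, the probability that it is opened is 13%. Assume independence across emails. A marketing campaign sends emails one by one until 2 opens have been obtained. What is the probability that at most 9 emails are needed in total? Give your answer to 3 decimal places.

0.330

Finishing within 9 emails ⇔ at least 2 successes in the first 9. With X ~ Binomial(9, 0.13), P(Y ≤ 9) = 1 − P(X ≤ 1).
  k=0: C(9,0)·0.13^0·0.87^9 = 0.28554
  k=1: C(9,1)·0.13^1·0.87^8 = 0.38401
1 − 0.66955 = 0.33045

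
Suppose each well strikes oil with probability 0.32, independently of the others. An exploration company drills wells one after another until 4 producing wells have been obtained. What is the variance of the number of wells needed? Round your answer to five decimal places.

26.56250

Y = total wells until the fourth success; negative binomial with r=4, p=0.32.
Var(Y) = r(1−p)/p² = 4·0.68 / 0.32² = 26.5625000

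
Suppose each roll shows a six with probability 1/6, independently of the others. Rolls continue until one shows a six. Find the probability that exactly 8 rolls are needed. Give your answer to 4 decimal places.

0.0465

Geometric (trials to first success), p = 0.166667.
P(Y = 8) = (1−p)^7 · p = 0.27908 · 0.166667 = 0.046514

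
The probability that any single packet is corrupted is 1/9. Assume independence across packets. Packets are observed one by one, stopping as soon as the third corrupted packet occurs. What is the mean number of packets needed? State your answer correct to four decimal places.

27.0000

Y = total packets until the third success; negative binomial with r=3, p=0.111111.
E[Y] = r / p = 3 / 0.111111 = 27.000000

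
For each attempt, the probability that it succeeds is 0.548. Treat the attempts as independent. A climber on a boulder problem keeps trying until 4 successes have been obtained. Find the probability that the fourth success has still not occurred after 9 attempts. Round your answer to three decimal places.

0.169

Needing more than 9 attempts ⇔ fewer than 4 successes in the first 9. With X ~ Binomial(9, 0.548), P(Y > 9) = P(X ≤ 3).
  k=0: C(9,0)·0.548^0·0.452^9 = 0.00079
  k=1: C(9,1)·0.548^1·0.452^8 = 0.00859
  k=2: C(9,2)·0.548^2·0.452^7 = 0.04167
  k=3: C(9,3)·0.548^3·0.452^6 = 0.11788
P(X ≤ 3) = 0.16893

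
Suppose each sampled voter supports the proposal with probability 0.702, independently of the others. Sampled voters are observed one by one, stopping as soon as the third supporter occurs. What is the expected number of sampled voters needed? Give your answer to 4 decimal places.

Y = total sampled voters until the third success; negative binomial with r=3, p=0.702.
E[Y] = r / p = 3 / 0.702 = 4.273504

4.2735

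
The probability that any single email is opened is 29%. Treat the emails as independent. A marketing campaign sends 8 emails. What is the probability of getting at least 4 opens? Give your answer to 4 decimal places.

X ~ Binomial(8, 0.29); P(X ≥ 4) = Σ C(8,k) p^k (1−p)^(8−k) over k:
  k=4: C(8,4)·0.29^4·0.71^4 = 0.125812
  k=5: C(8,5)·0.29^5·0.71^3 = 0.041111
  k=6: C(8,6)·0.29^6·0.71^2 = 0.008396
  k=7: C(8,7)·0.29^7·0.71^1 = 0.000980
  k=8: C(8,8)·0.29^8·0.71^0 = 0.000050
Total = 0.176349

0.1763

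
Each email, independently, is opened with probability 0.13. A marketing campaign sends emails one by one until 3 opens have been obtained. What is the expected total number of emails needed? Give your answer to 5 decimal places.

Y = total emails until the third success; negative binomial with r=3, p=0.13.
E[Y] = r / p = 3 / 0.13 = 23.0769231

23.07692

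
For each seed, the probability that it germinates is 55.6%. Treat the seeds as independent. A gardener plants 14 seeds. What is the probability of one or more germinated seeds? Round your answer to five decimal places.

0.99999

P(at least one) = 1 − P(none) = 1 − (1 − 0.556)^14
= 1 − 0.0000116 = 0.9999884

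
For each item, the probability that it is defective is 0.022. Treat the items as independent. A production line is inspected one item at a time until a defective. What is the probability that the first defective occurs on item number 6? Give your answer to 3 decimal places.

Geometric (trials to first success), p = 0.022.
P(Y = 6) = (1−p)^5 · p = 0.89473 · 0.022 = 0.01968

0.020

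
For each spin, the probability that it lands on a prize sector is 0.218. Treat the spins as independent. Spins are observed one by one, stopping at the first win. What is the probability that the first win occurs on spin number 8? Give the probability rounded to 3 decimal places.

0.039

Geometric (trials to first success), p = 0.218.
P(Y = 8) = (1−p)^7 · p = 0.17883 · 0.218 = 0.03899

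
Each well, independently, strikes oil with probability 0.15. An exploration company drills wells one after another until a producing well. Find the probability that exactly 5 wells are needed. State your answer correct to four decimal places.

Geometric (trials to first success), p = 0.15.
P(Y = 5) = (1−p)^4 · p = 0.52201 · 0.15 = 0.078301

0.0783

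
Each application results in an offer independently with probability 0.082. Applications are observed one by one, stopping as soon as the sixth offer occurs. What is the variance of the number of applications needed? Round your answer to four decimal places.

Y = total applications until the sixth success; negative binomial with r=6, p=0.082.
Var(Y) = r(1−p)/p² = 6·0.918 / 0.082² = 819.155265

819.1553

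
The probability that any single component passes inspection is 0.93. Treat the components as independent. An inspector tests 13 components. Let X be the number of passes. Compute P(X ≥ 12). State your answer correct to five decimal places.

0.77022

X ~ Binomial(13, 0.93); P(X ≥ 12) = Σ C(13,k) p^k (1−p)^(13−k) over k:
  k=12: C(13,12)·0.93^12·0.07^1 = 0.3809226
  k=13: C(13,13)·0.93^13·0.07^0 = 0.3892946
Total = 0.7702172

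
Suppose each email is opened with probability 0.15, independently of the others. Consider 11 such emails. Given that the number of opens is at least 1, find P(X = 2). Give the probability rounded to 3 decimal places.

X ~ Binomial(11, 0.15). Want P(X=2 | X≥1) = P(X=2) / P(X≥1).
P(X=2) = C(11,2)·0.15^2·0.85^9 = 0.28663
P(X≥1) = 1 − 0.16734 = 0.83266
Ratio = 0.28663 / 0.83266 = 0.34423

0.344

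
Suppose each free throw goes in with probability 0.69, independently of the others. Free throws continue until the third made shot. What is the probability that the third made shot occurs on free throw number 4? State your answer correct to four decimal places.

Y = trial on which the third success occurs; negative binomial, r=3, p=0.69.
P(Y=4) = C(3,2) · p^3 · (1−p)^1
= 3 · 0.32851 · 0.31 = 0.305513

0.3055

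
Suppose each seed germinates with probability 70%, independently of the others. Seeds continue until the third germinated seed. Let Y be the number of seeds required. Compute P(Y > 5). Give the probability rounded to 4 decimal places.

Needing more than 5 seeds ⇔ fewer than 3 successes in the first 5. With X ~ Binomial(5, 0.70), P(Y > 5) = P(X ≤ 2).
  k=0: C(5,0)·0.70^0·0.30^5 = 0.002430
  k=1: C(5,1)·0.70^1·0.30^4 = 0.028350
  k=2: C(5,2)·0.70^2·0.30^3 = 0.132300
P(X ≤ 2) = 0.163080

0.1631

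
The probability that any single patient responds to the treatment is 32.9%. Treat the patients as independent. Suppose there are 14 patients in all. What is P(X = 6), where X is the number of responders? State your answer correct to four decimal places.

0.1565

X ~ Binomial(n=14, p=0.329).
P(X=6) = C(14,6) · p^6 · (1−p)^8
= 3003 · 0.0012682 · 0.041094 = 0.156499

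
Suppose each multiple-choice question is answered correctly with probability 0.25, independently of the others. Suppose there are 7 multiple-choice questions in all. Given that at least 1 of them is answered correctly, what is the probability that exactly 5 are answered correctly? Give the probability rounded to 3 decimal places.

X ~ Binomial(7, 0.25). Want P(X=5 | X≥1) = P(X=5) / P(X≥1).
P(X=5) = C(7,5)·0.25^5·0.75^2 = 0.01154
P(X≥1) = 1 − 0.13348 = 0.86652
Ratio = 0.01154 / 0.86652 = 0.01331

0.013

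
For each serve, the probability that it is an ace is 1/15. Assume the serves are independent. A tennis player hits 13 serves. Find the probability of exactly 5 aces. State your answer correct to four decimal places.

0.0010

X ~ Binomial(n=13, p=0.066667).
P(X=5) = C(13,5) · p^5 · (1−p)^8
= 1287 · 1.3169e-06 · 0.57583 = 0.000976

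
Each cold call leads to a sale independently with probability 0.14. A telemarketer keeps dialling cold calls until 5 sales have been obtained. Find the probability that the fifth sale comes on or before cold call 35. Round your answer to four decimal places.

0.5540

Finishing within 35 cold calls ⇔ at least 5 successes in the first 35. With X ~ Binomial(35, 0.14), P(Y ≤ 35) = 1 − P(X ≤ 4).
  k=0: C(35,0)·0.14^0·0.86^35 = 0.005099
  k=1: C(35,1)·0.14^1·0.86^34 = 0.029050
  k=2: C(35,2)·0.14^2·0.86^33 = 0.080394
  k=3: C(35,3)·0.14^3·0.86^32 = 0.143961
  k=4: C(35,4)·0.14^4·0.86^31 = 0.187484
1 − 0.445987 = 0.554013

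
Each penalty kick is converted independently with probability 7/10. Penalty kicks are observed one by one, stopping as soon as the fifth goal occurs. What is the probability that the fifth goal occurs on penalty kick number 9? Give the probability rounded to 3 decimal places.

Y = trial on which the fifth success occurs; negative binomial, r=5, p=0.70.
P(Y=9) = C(8,4) · p^5 · (1−p)^4
= 70 · 0.16807 · 0.0081 = 0.09530

0.095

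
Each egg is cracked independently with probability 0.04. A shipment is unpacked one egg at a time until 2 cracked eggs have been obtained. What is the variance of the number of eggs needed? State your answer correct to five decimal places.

Y = total eggs until the second success; negative binomial with r=2, p=0.04.
Var(Y) = r(1−p)/p² = 2·0.96 / 0.04² = 1200.0000000

1200.00000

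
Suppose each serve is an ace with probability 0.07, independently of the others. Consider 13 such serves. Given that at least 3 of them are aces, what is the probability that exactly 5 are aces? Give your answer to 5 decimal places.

X ~ Binomial(13, 0.07). Want P(X=5 | X≥3) = P(X=5) / P(X≥3).
P(X=5) = C(13,5)·0.07^5·0.93^8 = 0.0012104
P(X≥3) = 1 − 0.3892946 − 0.3809226 − 0.1720296 = 0.0577532
Ratio = 0.0012104 / 0.0577532 = 0.0209583

0.02096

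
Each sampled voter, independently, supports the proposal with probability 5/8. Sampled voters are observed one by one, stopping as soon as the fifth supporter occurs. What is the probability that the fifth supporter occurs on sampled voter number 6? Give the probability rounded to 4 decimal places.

0.1788

Y = trial on which the fifth success occurs; negative binomial, r=5, p=0.625.
P(Y=6) = C(5,4) · p^5 · (1−p)^1
= 5 · 0.095367 · 0.375 = 0.178814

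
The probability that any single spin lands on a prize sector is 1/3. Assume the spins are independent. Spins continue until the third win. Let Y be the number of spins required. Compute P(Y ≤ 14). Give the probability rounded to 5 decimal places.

0.89467

Finishing within 14 spins ⇔ at least 3 successes in the first 14. With X ~ Binomial(14, 0.333333), P(Y ≤ 14) = 1 − P(X ≤ 2).
  k=0: C(14,0)·0.333333^0·0.666667^14 = 0.0034255
  k=1: C(14,1)·0.333333^1·0.666667^13 = 0.0239784
  k=2: C(14,2)·0.333333^2·0.666667^12 = 0.0779298
1 − 0.1053337 = 0.8946663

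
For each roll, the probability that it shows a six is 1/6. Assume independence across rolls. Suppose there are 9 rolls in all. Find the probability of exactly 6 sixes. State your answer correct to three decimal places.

0.001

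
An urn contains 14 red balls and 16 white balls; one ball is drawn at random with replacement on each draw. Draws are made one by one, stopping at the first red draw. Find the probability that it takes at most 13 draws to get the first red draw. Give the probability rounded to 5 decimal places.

Y = number of draws to the first success; geometric, p = 0.466667.
P(Y ≤ 13) = 1 − (1−p)^13 = 1 − 0.0002825 = 0.9997175

0.99972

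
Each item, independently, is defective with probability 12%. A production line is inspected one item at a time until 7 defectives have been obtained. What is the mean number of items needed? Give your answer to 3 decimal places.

Y = total items until the seventh success; negative binomial with r=7, p=0.12.
E[Y] = r / p = 7 / 0.12 = 58.33333

58.333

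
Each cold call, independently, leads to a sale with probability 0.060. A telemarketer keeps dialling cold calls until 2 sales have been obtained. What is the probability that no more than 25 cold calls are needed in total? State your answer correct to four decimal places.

0.4473

Finishing within 25 cold calls ⇔ at least 2 successes in the first 25. With X ~ Binomial(25, 0.06), P(Y ≤ 25) = 1 − P(X ≤ 1).
  k=0: C(25,0)·0.06^0·0.94^25 = 0.212910
  k=1: C(25,1)·0.06^1·0.94^24 = 0.339750
1 − 0.552660 = 0.447340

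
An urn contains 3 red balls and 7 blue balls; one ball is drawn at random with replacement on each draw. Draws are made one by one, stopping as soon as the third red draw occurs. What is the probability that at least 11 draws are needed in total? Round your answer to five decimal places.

0.38278

Needing more than 10 draws ⇔ fewer than 3 successes in the first 10. With X ~ Binomial(10, 0.30), P(Y > 10) = P(X ≤ 2).
  k=0: C(10,0)·0.30^0·0.70^10 = 0.0282475
  k=1: C(10,1)·0.30^1·0.70^9 = 0.1210608
  k=2: C(10,2)·0.30^2·0.70^8 = 0.2334744
P(X ≤ 2) = 0.3827828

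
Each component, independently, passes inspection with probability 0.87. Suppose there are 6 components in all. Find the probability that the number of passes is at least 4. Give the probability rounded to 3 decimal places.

X ~ Binomial(6, 0.87); P(X ≥ 4) = Σ C(6,k) p^k (1−p)^(6−k) over k:
  k=4: C(6,4)·0.87^4·0.13^2 = 0.14523
  k=5: C(6,5)·0.87^5·0.13^1 = 0.38877
  k=6: C(6,6)·0.87^6·0.13^0 = 0.43363
Total = 0.96762

0.968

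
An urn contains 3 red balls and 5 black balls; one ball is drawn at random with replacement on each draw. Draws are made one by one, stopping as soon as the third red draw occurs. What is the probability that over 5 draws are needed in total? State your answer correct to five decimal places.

0.72479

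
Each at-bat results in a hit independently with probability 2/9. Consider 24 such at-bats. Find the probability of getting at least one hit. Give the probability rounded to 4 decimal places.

0.9976

P(at least one) = 1 − P(none) = 1 − (1 − 0.222222)^24
= 1 − 0.002402 = 0.997598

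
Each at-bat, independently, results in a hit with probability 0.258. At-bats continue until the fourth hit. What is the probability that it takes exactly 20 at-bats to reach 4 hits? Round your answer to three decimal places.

Y = trial on which the fourth success occurs; negative binomial, r=4, p=0.258.
P(Y=20) = C(19,3) · p^4 · (1−p)^16
= 969 · 0.0044308 · 0.0084423 = 0.03625

0.036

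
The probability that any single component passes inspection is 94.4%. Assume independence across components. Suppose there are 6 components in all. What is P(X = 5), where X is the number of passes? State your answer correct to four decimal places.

X ~ Binomial(n=6, p=0.944).
P(X=5) = C(6,5) · p^5 · (1−p)^1
= 6 · 0.74965 · 0.056 = 0.251883

0.2519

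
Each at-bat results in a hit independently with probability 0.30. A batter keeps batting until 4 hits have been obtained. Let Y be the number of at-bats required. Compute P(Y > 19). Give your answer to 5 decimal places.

0.13317

Needing more than 19 at-bats ⇔ fewer than 4 successes in the first 19. With X ~ Binomial(19, 0.30), P(Y > 19) = P(X ≤ 3).
  k=0: C(19,0)·0.30^0·0.70^19 = 0.0011399
  k=1: C(19,1)·0.30^1·0.70^18 = 0.0092820
  k=2: C(19,2)·0.30^2·0.70^17 = 0.0358018
  k=3: C(19,3)·0.30^3·0.70^16 = 0.0869473
P(X ≤ 3) = 0.1331710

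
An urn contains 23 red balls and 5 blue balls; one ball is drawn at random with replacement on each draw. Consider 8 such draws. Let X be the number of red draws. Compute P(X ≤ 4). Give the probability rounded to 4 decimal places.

0.0387

X ~ Binomial(8, 0.821429); P(X ≤ 4) = Σ C(8,k) p^k (1−p)^(8−k) over k:
  k=0: C(8,0)·0.821429^0·0.178571^8 = 0.000001
  k=1: C(8,1)·0.821429^1·0.178571^7 = 0.000038
  k=2: C(8,2)·0.821429^2·0.178571^6 = 0.000613
  k=3: C(8,3)·0.821429^3·0.178571^5 = 0.005636
  k=4: C(8,4)·0.821429^4·0.178571^4 = 0.032406
Total = 0.038693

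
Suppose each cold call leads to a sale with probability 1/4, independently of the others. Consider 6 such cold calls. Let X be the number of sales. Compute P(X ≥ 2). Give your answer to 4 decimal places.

X ~ Binomial(6, 0.25); P(X ≥ 2) = Σ C(6,k) p^k (1−p)^(6−k) over k:
  k=2: C(6,2)·0.25^2·0.75^4 = 0.296631
  k=3: C(6,3)·0.25^3·0.75^3 = 0.131836
  k=4: C(6,4)·0.25^4·0.75^2 = 0.032959
  k=5: C(6,5)·0.25^5·0.75^1 = 0.004395
  k=6: C(6,6)·0.25^6·0.75^0 = 0.000244
Total = 0.466064

0.4661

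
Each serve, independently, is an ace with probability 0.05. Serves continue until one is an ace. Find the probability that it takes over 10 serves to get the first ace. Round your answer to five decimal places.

Y = number of serves to the first success; geometric, p = 0.05.
P(Y > 10) = P(first 10 all fail) = (1−p)^10 = 0.5987369

0.59874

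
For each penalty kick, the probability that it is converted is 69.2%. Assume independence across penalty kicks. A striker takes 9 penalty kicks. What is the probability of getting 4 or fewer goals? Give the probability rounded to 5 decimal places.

0.10891

X ~ Binomial(9, 0.692); P(X ≤ 4) = Σ C(9,k) p^k (1−p)^(9−k) over k:
  k=0: C(9,0)·0.692^0·0.308^9 = 0.0000249
  k=1: C(9,1)·0.692^1·0.308^8 = 0.0005044
  k=2: C(9,2)·0.692^2·0.308^7 = 0.0045328
  k=3: C(9,3)·0.692^3·0.308^6 = 0.0237630
  k=4: C(9,4)·0.692^4·0.308^5 = 0.0800845
Total = 0.1089097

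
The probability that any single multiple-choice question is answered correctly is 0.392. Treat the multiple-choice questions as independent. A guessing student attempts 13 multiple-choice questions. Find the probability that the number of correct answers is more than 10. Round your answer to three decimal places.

X ~ Binomial(13, 0.392); P(X ≥ 11) = Σ C(13,k) p^k (1−p)^(13−k) over k:
  k=11: C(13,11)·0.392^11·0.608^2 = 0.00097
  k=12: C(13,12)·0.392^12·0.608^1 = 0.00010
  k=13: C(13,13)·0.392^13·0.608^0 = 0.00001
Total = 0.00108

0.001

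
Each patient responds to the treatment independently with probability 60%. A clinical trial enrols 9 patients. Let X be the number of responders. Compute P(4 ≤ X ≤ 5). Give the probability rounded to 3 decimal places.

0.418

X ~ Binomial(9, 0.60); P(4 ≤ X ≤ 5) = Σ C(9,k) p^k (1−p)^(9−k) over k:
  k=4: C(9,4)·0.60^4·0.40^5 = 0.16722
  k=5: C(9,5)·0.60^5·0.40^4 = 0.25082
Total = 0.41804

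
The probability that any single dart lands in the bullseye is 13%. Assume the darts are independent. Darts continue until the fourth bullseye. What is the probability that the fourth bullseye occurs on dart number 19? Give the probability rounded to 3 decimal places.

0.029

Y = trial on which the fourth success occurs; negative binomial, r=4, p=0.13.
P(Y=19) = C(18,3) · p^4 · (1−p)^15
= 816 · 0.00028561 · 0.12382 = 0.02886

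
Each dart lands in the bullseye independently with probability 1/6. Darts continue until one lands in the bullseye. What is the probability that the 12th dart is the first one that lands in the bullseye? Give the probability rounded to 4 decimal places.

Geometric (trials to first success), p = 0.166667.
P(Y = 12) = (1−p)^11 · p = 0.13459 · 0.166667 = 0.022431

0.0224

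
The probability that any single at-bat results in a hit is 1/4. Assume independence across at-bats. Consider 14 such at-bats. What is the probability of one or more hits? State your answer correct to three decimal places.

0.982

P(at least one) = 1 − P(none) = 1 − (1 − 0.25)^14
= 1 − 0.01782 = 0.98218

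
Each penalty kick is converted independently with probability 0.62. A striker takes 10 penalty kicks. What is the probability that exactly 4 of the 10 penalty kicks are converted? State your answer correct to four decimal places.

0.0934

X ~ Binomial(n=10, p=0.62).
P(X=4) = C(10,4) · p^4 · (1−p)^6
= 210 · 0.14776 · 0.0030109 = 0.093430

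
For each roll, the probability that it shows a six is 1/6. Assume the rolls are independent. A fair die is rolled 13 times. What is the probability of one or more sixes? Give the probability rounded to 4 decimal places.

P(at least one) = 1 − P(none) = 1 − (1 − 0.166667)^13
= 1 − 0.093464 = 0.906536

0.9065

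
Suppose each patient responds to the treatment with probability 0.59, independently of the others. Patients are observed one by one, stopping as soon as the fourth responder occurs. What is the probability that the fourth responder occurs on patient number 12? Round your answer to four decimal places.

0.0160

Y = trial on which the fourth success occurs; negative binomial, r=4, p=0.59.
P(Y=12) = C(11,3) · p^4 · (1−p)^8
= 165 · 0.12117 · 0.00079849 = 0.015965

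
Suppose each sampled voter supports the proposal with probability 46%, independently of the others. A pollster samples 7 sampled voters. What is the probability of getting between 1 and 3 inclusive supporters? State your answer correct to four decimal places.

0.5736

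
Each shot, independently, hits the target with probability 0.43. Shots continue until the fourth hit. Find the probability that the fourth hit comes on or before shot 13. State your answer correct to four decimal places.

Finishing within 13 shots ⇔ at least 4 successes in the first 13. With X ~ Binomial(13, 0.43), P(Y ≤ 13) = 1 − P(X ≤ 3).
  k=0: C(13,0)·0.43^0·0.57^13 = 0.000670
  k=1: C(13,1)·0.43^1·0.57^12 = 0.006575
  k=2: C(13,2)·0.43^2·0.57^11 = 0.029762
  k=3: C(13,3)·0.43^3·0.57^10 = 0.082323
1 − 0.119330 = 0.880670

0.8807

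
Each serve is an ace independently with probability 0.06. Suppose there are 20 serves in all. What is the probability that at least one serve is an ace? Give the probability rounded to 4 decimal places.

0.7099

P(at least one) = 1 − P(none) = 1 − (1 − 0.06)^20
= 1 − 0.290106 = 0.709894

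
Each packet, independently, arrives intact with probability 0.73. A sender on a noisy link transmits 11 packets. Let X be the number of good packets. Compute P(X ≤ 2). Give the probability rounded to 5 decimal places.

0.00024

X ~ Binomial(11, 0.73); P(X ≤ 2) = Σ C(11,k) p^k (1−p)^(11−k) over k:
  k=0: C(11,0)·0.73^0·0.27^11 = 0.0000006
  k=1: C(11,1)·0.73^1·0.27^10 = 0.0000165
  k=2: C(11,2)·0.73^2·0.27^9 = 0.0002235
Total = 0.0002406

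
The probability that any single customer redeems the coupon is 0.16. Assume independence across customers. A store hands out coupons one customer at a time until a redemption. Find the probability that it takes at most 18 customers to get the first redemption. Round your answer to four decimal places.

0.9566

Y = number of customers to the first success; geometric, p = 0.16.
P(Y ≤ 18) = 1 − (1−p)^18 = 1 − 0.043354 = 0.956646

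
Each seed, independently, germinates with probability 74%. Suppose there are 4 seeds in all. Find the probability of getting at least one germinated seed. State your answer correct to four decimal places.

0.9954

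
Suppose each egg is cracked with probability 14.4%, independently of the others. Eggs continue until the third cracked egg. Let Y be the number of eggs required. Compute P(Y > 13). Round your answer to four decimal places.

Needing more than 13 eggs ⇔ fewer than 3 successes in the first 13. With X ~ Binomial(13, 0.144), P(Y > 13) = P(X ≤ 2).
  k=0: C(13,0)·0.144^0·0.856^13 = 0.132483
  k=1: C(13,1)·0.144^1·0.856^12 = 0.289728
  k=2: C(13,2)·0.144^2·0.856^11 = 0.292436
P(X ≤ 2) = 0.714647

0.7146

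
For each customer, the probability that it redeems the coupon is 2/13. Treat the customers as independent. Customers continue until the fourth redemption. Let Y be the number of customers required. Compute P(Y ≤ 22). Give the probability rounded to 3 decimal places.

0.445

Finishing within 22 customers ⇔ at least 4 successes in the first 22. With X ~ Binomial(22, 0.153846), P(Y ≤ 22) = 1 − P(X ≤ 3).
  k=0: C(22,0)·0.153846^0·0.846154^22 = 0.02534
  k=1: C(22,1)·0.153846^1·0.846154^21 = 0.10138
  k=2: C(22,2)·0.153846^2·0.846154^20 = 0.19354
  k=3: C(22,3)·0.153846^3·0.846154^19 = 0.23459
1 − 0.55486 = 0.44514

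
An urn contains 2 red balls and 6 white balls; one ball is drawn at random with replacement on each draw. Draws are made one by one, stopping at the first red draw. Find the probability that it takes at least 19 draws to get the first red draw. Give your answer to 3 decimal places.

0.006

Y = number of draws to the first success; geometric, p = 0.25.
P(Y > 18) = P(first 18 all fail) = (1−p)^18 = 0.00564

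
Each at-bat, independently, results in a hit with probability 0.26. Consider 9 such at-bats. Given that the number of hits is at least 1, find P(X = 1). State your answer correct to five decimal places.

0.22541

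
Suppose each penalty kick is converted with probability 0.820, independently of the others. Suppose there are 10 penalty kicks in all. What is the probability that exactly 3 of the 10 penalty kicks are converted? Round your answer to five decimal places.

0.00041

X ~ Binomial(n=10, p=0.82).
P(X=3) = C(10,3) · p^3 · (1−p)^7
= 120 · 0.55137 · 6.1222e-06 = 0.0004051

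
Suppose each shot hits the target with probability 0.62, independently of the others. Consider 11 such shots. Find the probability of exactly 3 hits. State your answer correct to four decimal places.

X ~ Binomial(n=11, p=0.62).
P(X=3) = C(11,3) · p^3 · (1−p)^8
= 165 · 0.23833 · 0.00043478 = 0.017097

0.0171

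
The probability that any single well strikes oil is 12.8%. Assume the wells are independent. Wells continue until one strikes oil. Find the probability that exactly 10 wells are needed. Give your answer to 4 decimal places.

Geometric (trials to first success), p = 0.128.
P(Y = 10) = (1−p)^9 · p = 0.29151 · 0.128 = 0.037313

0.0373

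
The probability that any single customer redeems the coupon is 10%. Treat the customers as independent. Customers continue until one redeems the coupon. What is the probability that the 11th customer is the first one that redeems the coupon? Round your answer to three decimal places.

0.035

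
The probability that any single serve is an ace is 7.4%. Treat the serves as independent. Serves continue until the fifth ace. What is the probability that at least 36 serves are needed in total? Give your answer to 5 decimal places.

Needing more than 35 serves ⇔ fewer than 5 successes in the first 35. With X ~ Binomial(35, 0.074), P(Y > 35) = P(X ≤ 4).
  k=0: C(35,0)·0.074^0·0.926^35 = 0.0678242
  k=1: C(35,1)·0.074^1·0.926^34 = 0.1897026
  k=2: C(35,2)·0.074^2·0.926^33 = 0.2577169
  k=3: C(35,3)·0.074^3·0.926^32 = 0.2265460
  k=4: C(35,4)·0.074^4·0.926^31 = 0.1448329
P(X ≤ 4) = 0.8866226

0.88662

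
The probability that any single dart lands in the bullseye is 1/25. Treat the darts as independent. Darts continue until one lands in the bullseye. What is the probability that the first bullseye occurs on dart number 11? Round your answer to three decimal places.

Geometric (trials to first success), p = 0.04.
P(Y = 11) = (1−p)^10 · p = 0.66483 · 0.04 = 0.02659

0.027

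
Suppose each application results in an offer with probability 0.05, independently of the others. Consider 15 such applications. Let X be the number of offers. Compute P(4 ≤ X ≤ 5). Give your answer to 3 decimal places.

X ~ Binomial(15, 0.05); P(4 ≤ X ≤ 5) = Σ C(15,k) p^k (1−p)^(15−k) over k:
  k=4: C(15,4)·0.05^4·0.95^11 = 0.00485
  k=5: C(15,5)·0.05^5·0.95^10 = 0.00056
Total = 0.00541

0.005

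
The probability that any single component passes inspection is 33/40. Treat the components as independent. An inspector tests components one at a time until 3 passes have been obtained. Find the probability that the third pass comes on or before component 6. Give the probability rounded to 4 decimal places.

Finishing within 6 components ⇔ at least 3 successes in the first 6. With X ~ Binomial(6, 0.825), P(Y ≤ 6) = 1 − P(X ≤ 2).
  k=0: C(6,0)·0.825^0·0.175^6 = 0.000029
  k=1: C(6,1)·0.825^1·0.175^5 = 0.000812
  k=2: C(6,2)·0.825^2·0.175^4 = 0.009575
1 − 0.010416 = 0.989584

0.9896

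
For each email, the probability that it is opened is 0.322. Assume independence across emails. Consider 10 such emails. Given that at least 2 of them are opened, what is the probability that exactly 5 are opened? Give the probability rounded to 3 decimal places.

X ~ Binomial(10, 0.322). Want P(X=5 | X≥2) = P(X=5) / P(X≥2).
P(X=5) = C(10,5)·0.322^5·0.678^5 = 0.12498
P(X≥2) = 1 − 0.02053 − 0.09748 = 0.88199
Ratio = 0.12498 / 0.88199 = 0.14170

0.142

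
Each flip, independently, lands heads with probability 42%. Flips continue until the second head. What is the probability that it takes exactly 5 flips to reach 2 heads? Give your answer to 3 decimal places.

0.138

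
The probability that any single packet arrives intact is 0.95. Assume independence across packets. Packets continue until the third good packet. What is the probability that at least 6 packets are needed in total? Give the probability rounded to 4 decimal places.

0.0012

Needing more than 5 packets ⇔ fewer than 3 successes in the first 5. With X ~ Binomial(5, 0.95), P(Y > 5) = P(X ≤ 2).
  k=0: C(5,0)·0.95^0·0.05^5 = 0.000000
  k=1: C(5,1)·0.95^1·0.05^4 = 0.000030
  k=2: C(5,2)·0.95^2·0.05^3 = 0.001128
P(X ≤ 2) = 0.001158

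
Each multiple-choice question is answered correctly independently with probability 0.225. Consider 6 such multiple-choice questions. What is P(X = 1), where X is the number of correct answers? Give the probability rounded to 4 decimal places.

X ~ Binomial(n=6, p=0.225).
P(X=1) = C(6,1) · p^1 · (1−p)^5
= 6 · 0.225 · 0.27958 = 0.377435

0.3774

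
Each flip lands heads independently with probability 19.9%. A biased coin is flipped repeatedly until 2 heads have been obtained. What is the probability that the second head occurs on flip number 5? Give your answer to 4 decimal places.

Y = trial on which the second success occurs; negative binomial, r=2, p=0.199.
P(Y=5) = C(4,1) · p^2 · (1−p)^3
= 4 · 0.039601 · 0.51392 = 0.081407

0.0814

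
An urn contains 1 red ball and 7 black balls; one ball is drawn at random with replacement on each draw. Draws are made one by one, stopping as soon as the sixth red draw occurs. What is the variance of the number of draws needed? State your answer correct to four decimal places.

336.0000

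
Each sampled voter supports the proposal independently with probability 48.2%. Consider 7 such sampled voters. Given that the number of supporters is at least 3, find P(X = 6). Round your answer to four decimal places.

0.0612

X ~ Binomial(7, 0.482). Want P(X=6 | X≥3) = P(X=6) / P(X≥3).
P(X=6) = C(7,6)·0.482^6·0.518^1 = 0.045468
P(X≥3) = 1 − 0.010007 − 0.065181 − 0.181954 = 0.742857
Ratio = 0.045468 / 0.742857 = 0.061208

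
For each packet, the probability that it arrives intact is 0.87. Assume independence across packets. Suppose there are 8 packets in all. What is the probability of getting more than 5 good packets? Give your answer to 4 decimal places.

0.9257

X ~ Binomial(8, 0.87); P(X ≥ 6) = Σ C(8,k) p^k (1−p)^(8−k) over k:
  k=6: C(8,6)·0.87^6·0.13^2 = 0.205192
  k=7: C(8,7)·0.87^7·0.13^1 = 0.392345
  k=8: C(8,8)·0.87^8·0.13^0 = 0.328212
Total = 0.925749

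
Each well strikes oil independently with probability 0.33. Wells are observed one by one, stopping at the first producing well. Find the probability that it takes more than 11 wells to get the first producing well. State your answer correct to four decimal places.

Y = number of wells to the first success; geometric, p = 0.33.
P(Y > 11) = P(first 11 all fail) = (1−p)^11 = 0.012213

0.0122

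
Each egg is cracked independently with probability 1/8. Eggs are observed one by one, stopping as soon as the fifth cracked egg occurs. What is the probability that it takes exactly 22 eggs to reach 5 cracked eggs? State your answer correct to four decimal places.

0.0189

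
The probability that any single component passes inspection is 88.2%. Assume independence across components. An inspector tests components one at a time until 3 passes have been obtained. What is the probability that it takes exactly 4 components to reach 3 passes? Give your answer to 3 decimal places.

Y = trial on which the third success occurs; negative binomial, r=3, p=0.882.
P(Y=4) = C(3,2) · p^3 · (1−p)^1
= 3 · 0.68613 · 0.118 = 0.24289

0.243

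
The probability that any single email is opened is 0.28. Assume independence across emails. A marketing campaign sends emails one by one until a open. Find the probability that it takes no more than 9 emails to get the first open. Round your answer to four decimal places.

0.9480

Y = number of emails to the first success; geometric, p = 0.28.
P(Y ≤ 9) = 1 − (1−p)^9 = 1 − 0.051999 = 0.948001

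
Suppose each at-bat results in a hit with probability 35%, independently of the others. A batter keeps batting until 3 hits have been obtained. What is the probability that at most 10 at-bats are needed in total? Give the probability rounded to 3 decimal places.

0.738

Finishing within 10 at-bats ⇔ at least 3 successes in the first 10. With X ~ Binomial(10, 0.35), P(Y ≤ 10) = 1 − P(X ≤ 2).
  k=0: C(10,0)·0.35^0·0.65^10 = 0.01346
  k=1: C(10,1)·0.35^1·0.65^9 = 0.07249
  k=2: C(10,2)·0.35^2·0.65^8 = 0.17565
1 − 0.26161 = 0.73839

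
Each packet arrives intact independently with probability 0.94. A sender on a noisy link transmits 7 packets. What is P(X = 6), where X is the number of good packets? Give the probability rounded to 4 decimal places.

X ~ Binomial(n=7, p=0.94).
P(X=6) = C(7,6) · p^6 · (1−p)^1
= 7 · 0.68987 · 0.06 = 0.289745

0.2897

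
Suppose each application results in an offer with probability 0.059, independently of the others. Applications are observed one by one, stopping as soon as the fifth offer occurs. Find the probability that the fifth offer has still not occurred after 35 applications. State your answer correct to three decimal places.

Needing more than 35 applications ⇔ fewer than 5 successes in the first 35. With X ~ Binomial(35, 0.059), P(Y > 35) = P(X ≤ 4).
  k=0: C(35,0)·0.059^0·0.941^35 = 0.11902
  k=1: C(35,1)·0.059^1·0.941^34 = 0.26120
  k=2: C(35,2)·0.059^2·0.941^33 = 0.27841
  k=3: C(35,3)·0.059^3·0.941^32 = 0.19201
  k=4: C(35,4)·0.059^4·0.941^31 = 0.09631
P(X ≤ 4) = 0.94695

0.947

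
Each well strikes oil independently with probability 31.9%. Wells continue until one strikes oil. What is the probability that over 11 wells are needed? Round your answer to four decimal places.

0.0146

Y = number of wells to the first success; geometric, p = 0.319.
P(Y > 11) = P(first 11 all fail) = (1−p)^11 = 0.014609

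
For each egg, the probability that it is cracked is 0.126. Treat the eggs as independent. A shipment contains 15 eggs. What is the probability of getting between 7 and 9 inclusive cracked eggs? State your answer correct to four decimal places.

X ~ Binomial(15, 0.126); P(7 ≤ X ≤ 9) = Σ C(15,k) p^k (1−p)^(15−k) over k:
  k=7: C(15,7)·0.126^7·0.874^8 = 0.001105
  k=8: C(15,8)·0.126^8·0.874^7 = 0.000159
  k=9: C(15,9)·0.126^9·0.874^6 = 0.000018
Total = 0.001282

0.0013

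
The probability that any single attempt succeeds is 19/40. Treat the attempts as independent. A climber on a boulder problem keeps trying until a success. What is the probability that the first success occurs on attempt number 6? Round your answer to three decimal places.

Geometric (trials to first success), p = 0.475.
P(Y = 6) = (1−p)^5 · p = 0.039884 · 0.475 = 0.01894

0.019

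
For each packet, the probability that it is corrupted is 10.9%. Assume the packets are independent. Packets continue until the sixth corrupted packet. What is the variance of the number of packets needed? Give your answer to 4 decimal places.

Y = total packets until the sixth success; negative binomial with r=6, p=0.109.
Var(Y) = r(1−p)/p² = 6·0.891 / 0.109² = 449.962124

449.9621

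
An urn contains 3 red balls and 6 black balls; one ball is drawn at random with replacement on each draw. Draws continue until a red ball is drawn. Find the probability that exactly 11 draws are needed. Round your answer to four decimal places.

0.0058

Geometric (trials to first success), p = 0.333333.
P(Y = 11) = (1−p)^10 · p = 0.017342 · 0.333333 = 0.005781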